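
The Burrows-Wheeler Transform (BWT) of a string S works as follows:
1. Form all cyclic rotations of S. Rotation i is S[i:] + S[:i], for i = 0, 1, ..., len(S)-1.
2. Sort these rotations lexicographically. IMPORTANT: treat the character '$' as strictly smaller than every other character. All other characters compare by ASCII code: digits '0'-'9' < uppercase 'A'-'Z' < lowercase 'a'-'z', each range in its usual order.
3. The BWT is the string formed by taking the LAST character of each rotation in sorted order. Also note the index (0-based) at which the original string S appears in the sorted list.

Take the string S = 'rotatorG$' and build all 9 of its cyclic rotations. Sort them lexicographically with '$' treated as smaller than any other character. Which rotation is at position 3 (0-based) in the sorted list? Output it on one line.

All 9 rotations (rotation i = S[i:]+S[:i]):
  rot[0] = rotatorG$
  rot[1] = otatorG$r
  rot[2] = tatorG$ro
  rot[3] = atorG$rot
  rot[4] = torG$rota
  rot[5] = orG$rotat
  rot[6] = rG$rotato
  rot[7] = G$rotator
  rot[8] = $rotatorG
Sorted (with $ < everything):
  sorted[0] = $rotatorG
  sorted[1] = G$rotator
  sorted[2] = atorG$rot
  sorted[3] = orG$rotat
  sorted[4] = otatorG$r
  sorted[5] = rG$rotato
  sorted[6] = rotatorG$
  sorted[7] = tatorG$ro
  sorted[8] = torG$rota
sorted[3] = orG$rotat

Answer: orG$rotat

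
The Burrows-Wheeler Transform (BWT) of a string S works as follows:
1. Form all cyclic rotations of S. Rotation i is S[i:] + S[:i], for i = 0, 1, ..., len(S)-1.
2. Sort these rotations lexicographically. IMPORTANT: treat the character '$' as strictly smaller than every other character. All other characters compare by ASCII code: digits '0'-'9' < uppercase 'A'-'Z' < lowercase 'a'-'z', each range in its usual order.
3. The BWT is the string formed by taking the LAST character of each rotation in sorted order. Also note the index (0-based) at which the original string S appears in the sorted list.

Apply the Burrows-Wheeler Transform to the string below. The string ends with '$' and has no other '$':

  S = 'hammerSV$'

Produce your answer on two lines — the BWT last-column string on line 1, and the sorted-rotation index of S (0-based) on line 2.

Answer: VrShm$mae
5

Derivation:
All 9 rotations (rotation i = S[i:]+S[:i]):
  rot[0] = hammerSV$
  rot[1] = ammerSV$h
  rot[2] = mmerSV$ha
  rot[3] = merSV$ham
  rot[4] = erSV$hamm
  rot[5] = rSV$hamme
  rot[6] = SV$hammer
  rot[7] = V$hammerS
  rot[8] = $hammerSV
Sorted (with $ < everything):
  sorted[0] = $hammerSV  (last char: 'V')
  sorted[1] = SV$hammer  (last char: 'r')
  sorted[2] = V$hammerS  (last char: 'S')
  sorted[3] = ammerSV$h  (last char: 'h')
  sorted[4] = erSV$hamm  (last char: 'm')
  sorted[5] = hammerSV$  (last char: '$')
  sorted[6] = merSV$ham  (last char: 'm')
  sorted[7] = mmerSV$ha  (last char: 'a')
  sorted[8] = rSV$hamme  (last char: 'e')
Last column: VrShm$mae
Original string S is at sorted index 5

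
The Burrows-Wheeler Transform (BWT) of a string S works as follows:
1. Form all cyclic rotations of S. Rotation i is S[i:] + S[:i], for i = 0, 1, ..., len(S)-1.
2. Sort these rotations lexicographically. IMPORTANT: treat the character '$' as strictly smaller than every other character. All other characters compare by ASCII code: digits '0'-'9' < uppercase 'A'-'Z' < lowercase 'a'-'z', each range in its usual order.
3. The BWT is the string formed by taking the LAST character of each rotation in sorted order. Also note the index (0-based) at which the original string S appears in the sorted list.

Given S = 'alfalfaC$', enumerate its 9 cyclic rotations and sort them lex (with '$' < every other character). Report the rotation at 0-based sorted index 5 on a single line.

Answer: faC$alfal

Derivation:
All 9 rotations (rotation i = S[i:]+S[:i]):
  rot[0] = alfalfaC$
  rot[1] = lfalfaC$a
  rot[2] = falfaC$al
  rot[3] = alfaC$alf
  rot[4] = lfaC$alfa
  rot[5] = faC$alfal
  rot[6] = aC$alfalf
  rot[7] = C$alfalfa
  rot[8] = $alfalfaC
Sorted (with $ < everything):
  sorted[0] = $alfalfaC
  sorted[1] = C$alfalfa
  sorted[2] = aC$alfalf
  sorted[3] = alfaC$alf
  sorted[4] = alfalfaC$
  sorted[5] = faC$alfal
  sorted[6] = falfaC$al
  sorted[7] = lfaC$alfa
  sorted[8] = lfalfaC$a
sorted[5] = faC$alfal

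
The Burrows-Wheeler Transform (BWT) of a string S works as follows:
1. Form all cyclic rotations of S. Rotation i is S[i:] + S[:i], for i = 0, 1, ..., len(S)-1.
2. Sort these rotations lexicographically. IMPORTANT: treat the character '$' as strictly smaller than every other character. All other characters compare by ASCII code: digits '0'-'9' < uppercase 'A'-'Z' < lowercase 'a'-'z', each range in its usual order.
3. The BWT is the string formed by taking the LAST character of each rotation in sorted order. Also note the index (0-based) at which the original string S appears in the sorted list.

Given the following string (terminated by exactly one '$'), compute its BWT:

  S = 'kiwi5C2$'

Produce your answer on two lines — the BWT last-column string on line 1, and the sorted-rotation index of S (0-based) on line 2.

Answer: 2Ci5wk$i
6

Derivation:
All 8 rotations (rotation i = S[i:]+S[:i]):
  rot[0] = kiwi5C2$
  rot[1] = iwi5C2$k
  rot[2] = wi5C2$ki
  rot[3] = i5C2$kiw
  rot[4] = 5C2$kiwi
  rot[5] = C2$kiwi5
  rot[6] = 2$kiwi5C
  rot[7] = $kiwi5C2
Sorted (with $ < everything):
  sorted[0] = $kiwi5C2  (last char: '2')
  sorted[1] = 2$kiwi5C  (last char: 'C')
  sorted[2] = 5C2$kiwi  (last char: 'i')
  sorted[3] = C2$kiwi5  (last char: '5')
  sorted[4] = i5C2$kiw  (last char: 'w')
  sorted[5] = iwi5C2$k  (last char: 'k')
  sorted[6] = kiwi5C2$  (last char: '$')
  sorted[7] = wi5C2$ki  (last char: 'i')
Last column: 2Ci5wk$i
Original string S is at sorted index 6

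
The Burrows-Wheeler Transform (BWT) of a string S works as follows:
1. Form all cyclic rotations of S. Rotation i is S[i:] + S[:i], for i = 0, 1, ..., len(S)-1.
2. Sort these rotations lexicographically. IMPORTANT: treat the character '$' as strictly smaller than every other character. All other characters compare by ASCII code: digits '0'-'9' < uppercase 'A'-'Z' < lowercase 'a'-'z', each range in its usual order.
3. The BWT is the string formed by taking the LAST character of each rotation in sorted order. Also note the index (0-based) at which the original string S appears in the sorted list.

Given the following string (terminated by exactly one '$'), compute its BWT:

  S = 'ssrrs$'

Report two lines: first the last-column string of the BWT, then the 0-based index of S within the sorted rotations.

All 6 rotations (rotation i = S[i:]+S[:i]):
  rot[0] = ssrrs$
  rot[1] = srrs$s
  rot[2] = rrs$ss
  rot[3] = rs$ssr
  rot[4] = s$ssrr
  rot[5] = $ssrrs
Sorted (with $ < everything):
  sorted[0] = $ssrrs  (last char: 's')
  sorted[1] = rrs$ss  (last char: 's')
  sorted[2] = rs$ssr  (last char: 'r')
  sorted[3] = s$ssrr  (last char: 'r')
  sorted[4] = srrs$s  (last char: 's')
  sorted[5] = ssrrs$  (last char: '$')
Last column: ssrrs$
Original string S is at sorted index 5

Answer: ssrrs$
5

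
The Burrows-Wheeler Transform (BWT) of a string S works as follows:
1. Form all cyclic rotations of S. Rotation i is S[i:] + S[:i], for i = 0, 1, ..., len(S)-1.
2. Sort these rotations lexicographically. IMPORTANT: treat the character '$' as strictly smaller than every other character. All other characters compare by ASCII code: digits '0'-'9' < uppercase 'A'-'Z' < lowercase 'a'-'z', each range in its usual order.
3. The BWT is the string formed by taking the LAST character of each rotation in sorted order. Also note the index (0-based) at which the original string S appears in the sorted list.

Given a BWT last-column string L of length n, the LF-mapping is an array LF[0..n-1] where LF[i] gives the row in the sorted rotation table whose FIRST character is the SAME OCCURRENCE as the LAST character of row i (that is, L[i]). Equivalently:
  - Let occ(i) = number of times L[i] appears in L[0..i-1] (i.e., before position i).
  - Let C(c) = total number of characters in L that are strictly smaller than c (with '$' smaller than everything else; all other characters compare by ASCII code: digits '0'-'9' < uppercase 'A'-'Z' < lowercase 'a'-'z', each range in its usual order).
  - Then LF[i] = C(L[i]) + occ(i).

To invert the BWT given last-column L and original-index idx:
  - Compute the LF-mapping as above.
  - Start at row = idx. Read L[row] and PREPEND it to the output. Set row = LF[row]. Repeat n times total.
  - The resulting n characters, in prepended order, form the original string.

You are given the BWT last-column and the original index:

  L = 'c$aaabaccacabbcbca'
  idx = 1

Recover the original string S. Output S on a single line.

Answer: aaaaabcbcacccbabc$

Derivation:
LF mapping: 12 0 1 2 3 8 4 13 14 5 15 6 9 10 16 11 17 7
Walk LF starting at row 1, prepending L[row]:
  step 1: row=1, L[1]='$', prepend. Next row=LF[1]=0
  step 2: row=0, L[0]='c', prepend. Next row=LF[0]=12
  step 3: row=12, L[12]='b', prepend. Next row=LF[12]=9
  step 4: row=9, L[9]='a', prepend. Next row=LF[9]=5
  step 5: row=5, L[5]='b', prepend. Next row=LF[5]=8
  step 6: row=8, L[8]='c', prepend. Next row=LF[8]=14
  step 7: row=14, L[14]='c', prepend. Next row=LF[14]=16
  step 8: row=16, L[16]='c', prepend. Next row=LF[16]=17
  step 9: row=17, L[17]='a', prepend. Next row=LF[17]=7
  step 10: row=7, L[7]='c', prepend. Next row=LF[7]=13
  step 11: row=13, L[13]='b', prepend. Next row=LF[13]=10
  step 12: row=10, L[10]='c', prepend. Next row=LF[10]=15
  step 13: row=15, L[15]='b', prepend. Next row=LF[15]=11
  step 14: row=11, L[11]='a', prepend. Next row=LF[11]=6
  step 15: row=6, L[6]='a', prepend. Next row=LF[6]=4
  step 16: row=4, L[4]='a', prepend. Next row=LF[4]=3
  step 17: row=3, L[3]='a', prepend. Next row=LF[3]=2
  step 18: row=2, L[2]='a', prepend. Next row=LF[2]=1
Reversed output: aaaaabcbcacccbabc$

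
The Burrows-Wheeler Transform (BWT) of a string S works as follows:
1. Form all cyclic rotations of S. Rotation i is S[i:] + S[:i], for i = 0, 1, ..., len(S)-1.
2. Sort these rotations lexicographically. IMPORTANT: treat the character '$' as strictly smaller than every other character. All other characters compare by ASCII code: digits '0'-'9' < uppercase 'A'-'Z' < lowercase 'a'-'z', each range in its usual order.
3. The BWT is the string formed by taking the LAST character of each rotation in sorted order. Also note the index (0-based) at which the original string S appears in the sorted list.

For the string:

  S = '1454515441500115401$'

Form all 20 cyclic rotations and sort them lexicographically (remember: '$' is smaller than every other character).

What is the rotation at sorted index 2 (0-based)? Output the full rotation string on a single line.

Answer: 01$14545154415001154

Derivation:
All 20 rotations (rotation i = S[i:]+S[:i]):
  rot[0] = 1454515441500115401$
  rot[1] = 454515441500115401$1
  rot[2] = 54515441500115401$14
  rot[3] = 4515441500115401$145
  rot[4] = 515441500115401$1454
  rot[5] = 15441500115401$14545
  rot[6] = 5441500115401$145451
  rot[7] = 441500115401$1454515
  rot[8] = 41500115401$14545154
  rot[9] = 1500115401$145451544
  rot[10] = 500115401$1454515441
  rot[11] = 00115401$14545154415
  rot[12] = 0115401$145451544150
  rot[13] = 115401$1454515441500
  rot[14] = 15401$14545154415001
  rot[15] = 5401$145451544150011
  rot[16] = 401$1454515441500115
  rot[17] = 01$14545154415001154
  rot[18] = 1$145451544150011540
  rot[19] = $1454515441500115401
Sorted (with $ < everything):
  sorted[0] = $1454515441500115401
  sorted[1] = 00115401$14545154415
  sorted[2] = 01$14545154415001154
  sorted[3] = 0115401$145451544150
  sorted[4] = 1$145451544150011540
  sorted[5] = 115401$1454515441500
  sorted[6] = 1454515441500115401$
  sorted[7] = 1500115401$145451544
  sorted[8] = 15401$14545154415001
  sorted[9] = 15441500115401$14545
  sorted[10] = 401$1454515441500115
  sorted[11] = 41500115401$14545154
  sorted[12] = 441500115401$1454515
  sorted[13] = 4515441500115401$145
  sorted[14] = 454515441500115401$1
  sorted[15] = 500115401$1454515441
  sorted[16] = 515441500115401$1454
  sorted[17] = 5401$145451544150011
  sorted[18] = 5441500115401$145451
  sorted[19] = 54515441500115401$14
sorted[2] = 01$14545154415001154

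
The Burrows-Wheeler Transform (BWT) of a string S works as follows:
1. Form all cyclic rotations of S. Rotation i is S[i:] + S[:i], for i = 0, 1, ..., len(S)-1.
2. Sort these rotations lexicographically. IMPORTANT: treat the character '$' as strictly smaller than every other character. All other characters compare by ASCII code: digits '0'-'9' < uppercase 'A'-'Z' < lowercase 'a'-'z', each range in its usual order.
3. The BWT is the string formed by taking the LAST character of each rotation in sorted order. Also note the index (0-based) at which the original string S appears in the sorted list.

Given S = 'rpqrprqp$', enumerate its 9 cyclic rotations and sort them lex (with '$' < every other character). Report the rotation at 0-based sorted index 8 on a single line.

All 9 rotations (rotation i = S[i:]+S[:i]):
  rot[0] = rpqrprqp$
  rot[1] = pqrprqp$r
  rot[2] = qrprqp$rp
  rot[3] = rprqp$rpq
  rot[4] = prqp$rpqr
  rot[5] = rqp$rpqrp
  rot[6] = qp$rpqrpr
  rot[7] = p$rpqrprq
  rot[8] = $rpqrprqp
Sorted (with $ < everything):
  sorted[0] = $rpqrprqp
  sorted[1] = p$rpqrprq
  sorted[2] = pqrprqp$r
  sorted[3] = prqp$rpqr
  sorted[4] = qp$rpqrpr
  sorted[5] = qrprqp$rp
  sorted[6] = rpqrprqp$
  sorted[7] = rprqp$rpq
  sorted[8] = rqp$rpqrp
sorted[8] = rqp$rpqrp

Answer: rqp$rpqrp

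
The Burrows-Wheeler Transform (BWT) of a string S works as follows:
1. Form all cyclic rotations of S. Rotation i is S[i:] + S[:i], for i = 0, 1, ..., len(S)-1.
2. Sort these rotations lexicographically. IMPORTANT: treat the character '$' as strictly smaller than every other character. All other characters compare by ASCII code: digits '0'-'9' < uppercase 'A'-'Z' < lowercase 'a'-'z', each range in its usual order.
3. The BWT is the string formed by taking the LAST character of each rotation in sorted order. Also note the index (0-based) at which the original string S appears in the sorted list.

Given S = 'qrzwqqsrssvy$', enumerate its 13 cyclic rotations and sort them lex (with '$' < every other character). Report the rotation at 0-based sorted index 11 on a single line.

All 13 rotations (rotation i = S[i:]+S[:i]):
  rot[0] = qrzwqqsrssvy$
  rot[1] = rzwqqsrssvy$q
  rot[2] = zwqqsrssvy$qr
  rot[3] = wqqsrssvy$qrz
  rot[4] = qqsrssvy$qrzw
  rot[5] = qsrssvy$qrzwq
  rot[6] = srssvy$qrzwqq
  rot[7] = rssvy$qrzwqqs
  rot[8] = ssvy$qrzwqqsr
  rot[9] = svy$qrzwqqsrs
  rot[10] = vy$qrzwqqsrss
  rot[11] = y$qrzwqqsrssv
  rot[12] = $qrzwqqsrssvy
Sorted (with $ < everything):
  sorted[0] = $qrzwqqsrssvy
  sorted[1] = qqsrssvy$qrzw
  sorted[2] = qrzwqqsrssvy$
  sorted[3] = qsrssvy$qrzwq
  sorted[4] = rssvy$qrzwqqs
  sorted[5] = rzwqqsrssvy$q
  sorted[6] = srssvy$qrzwqq
  sorted[7] = ssvy$qrzwqqsr
  sorted[8] = svy$qrzwqqsrs
  sorted[9] = vy$qrzwqqsrss
  sorted[10] = wqqsrssvy$qrz
  sorted[11] = y$qrzwqqsrssv
  sorted[12] = zwqqsrssvy$qr
sorted[11] = y$qrzwqqsrssv

Answer: y$qrzwqqsrssv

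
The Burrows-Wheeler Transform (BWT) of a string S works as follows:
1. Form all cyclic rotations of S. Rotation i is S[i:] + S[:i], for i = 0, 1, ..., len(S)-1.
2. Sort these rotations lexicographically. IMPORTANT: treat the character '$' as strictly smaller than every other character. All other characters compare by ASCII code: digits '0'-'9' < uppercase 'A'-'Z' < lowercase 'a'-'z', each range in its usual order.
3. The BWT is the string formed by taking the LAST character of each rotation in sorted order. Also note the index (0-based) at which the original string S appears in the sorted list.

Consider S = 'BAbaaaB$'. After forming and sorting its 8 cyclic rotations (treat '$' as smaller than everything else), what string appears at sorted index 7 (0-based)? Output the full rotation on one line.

All 8 rotations (rotation i = S[i:]+S[:i]):
  rot[0] = BAbaaaB$
  rot[1] = AbaaaB$B
  rot[2] = baaaB$BA
  rot[3] = aaaB$BAb
  rot[4] = aaB$BAba
  rot[5] = aB$BAbaa
  rot[6] = B$BAbaaa
  rot[7] = $BAbaaaB
Sorted (with $ < everything):
  sorted[0] = $BAbaaaB
  sorted[1] = AbaaaB$B
  sorted[2] = B$BAbaaa
  sorted[3] = BAbaaaB$
  sorted[4] = aB$BAbaa
  sorted[5] = aaB$BAba
  sorted[6] = aaaB$BAb
  sorted[7] = baaaB$BA
sorted[7] = baaaB$BA

Answer: baaaB$BA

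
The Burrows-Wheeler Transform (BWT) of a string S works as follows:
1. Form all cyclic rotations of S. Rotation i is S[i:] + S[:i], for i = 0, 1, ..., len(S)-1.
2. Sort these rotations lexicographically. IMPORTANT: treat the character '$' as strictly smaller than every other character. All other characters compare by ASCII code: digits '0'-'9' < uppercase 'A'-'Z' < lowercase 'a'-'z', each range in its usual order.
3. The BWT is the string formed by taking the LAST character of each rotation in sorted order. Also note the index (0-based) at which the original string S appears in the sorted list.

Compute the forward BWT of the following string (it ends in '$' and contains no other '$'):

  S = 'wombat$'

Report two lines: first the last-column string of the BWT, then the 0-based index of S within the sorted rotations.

Answer: tbmowa$
6

Derivation:
All 7 rotations (rotation i = S[i:]+S[:i]):
  rot[0] = wombat$
  rot[1] = ombat$w
  rot[2] = mbat$wo
  rot[3] = bat$wom
  rot[4] = at$womb
  rot[5] = t$womba
  rot[6] = $wombat
Sorted (with $ < everything):
  sorted[0] = $wombat  (last char: 't')
  sorted[1] = at$womb  (last char: 'b')
  sorted[2] = bat$wom  (last char: 'm')
  sorted[3] = mbat$wo  (last char: 'o')
  sorted[4] = ombat$w  (last char: 'w')
  sorted[5] = t$womba  (last char: 'a')
  sorted[6] = wombat$  (last char: '$')
Last column: tbmowa$
Original string S is at sorted index 6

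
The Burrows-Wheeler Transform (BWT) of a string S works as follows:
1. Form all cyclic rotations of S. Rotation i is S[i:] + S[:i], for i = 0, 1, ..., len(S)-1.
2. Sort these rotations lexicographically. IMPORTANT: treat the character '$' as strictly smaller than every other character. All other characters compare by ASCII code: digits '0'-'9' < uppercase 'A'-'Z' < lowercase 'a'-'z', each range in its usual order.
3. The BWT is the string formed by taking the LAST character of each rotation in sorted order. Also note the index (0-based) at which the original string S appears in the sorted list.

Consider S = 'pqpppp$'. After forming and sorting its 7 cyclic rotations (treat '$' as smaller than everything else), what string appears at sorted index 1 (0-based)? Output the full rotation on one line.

Answer: p$pqppp

Derivation:
All 7 rotations (rotation i = S[i:]+S[:i]):
  rot[0] = pqpppp$
  rot[1] = qpppp$p
  rot[2] = pppp$pq
  rot[3] = ppp$pqp
  rot[4] = pp$pqpp
  rot[5] = p$pqppp
  rot[6] = $pqpppp
Sorted (with $ < everything):
  sorted[0] = $pqpppp
  sorted[1] = p$pqppp
  sorted[2] = pp$pqpp
  sorted[3] = ppp$pqp
  sorted[4] = pppp$pq
  sorted[5] = pqpppp$
  sorted[6] = qpppp$p
sorted[1] = p$pqppp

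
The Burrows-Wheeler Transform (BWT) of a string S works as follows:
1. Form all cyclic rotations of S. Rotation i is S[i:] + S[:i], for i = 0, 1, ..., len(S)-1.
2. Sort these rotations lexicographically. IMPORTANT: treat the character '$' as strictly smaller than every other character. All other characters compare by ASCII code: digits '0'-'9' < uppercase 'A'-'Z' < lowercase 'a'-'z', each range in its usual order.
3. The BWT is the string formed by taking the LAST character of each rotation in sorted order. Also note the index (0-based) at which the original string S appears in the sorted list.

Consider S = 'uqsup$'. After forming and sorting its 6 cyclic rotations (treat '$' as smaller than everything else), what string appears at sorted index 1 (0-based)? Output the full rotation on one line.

Answer: p$uqsu

Derivation:
All 6 rotations (rotation i = S[i:]+S[:i]):
  rot[0] = uqsup$
  rot[1] = qsup$u
  rot[2] = sup$uq
  rot[3] = up$uqs
  rot[4] = p$uqsu
  rot[5] = $uqsup
Sorted (with $ < everything):
  sorted[0] = $uqsup
  sorted[1] = p$uqsu
  sorted[2] = qsup$u
  sorted[3] = sup$uq
  sorted[4] = up$uqs
  sorted[5] = uqsup$
sorted[1] = p$uqsu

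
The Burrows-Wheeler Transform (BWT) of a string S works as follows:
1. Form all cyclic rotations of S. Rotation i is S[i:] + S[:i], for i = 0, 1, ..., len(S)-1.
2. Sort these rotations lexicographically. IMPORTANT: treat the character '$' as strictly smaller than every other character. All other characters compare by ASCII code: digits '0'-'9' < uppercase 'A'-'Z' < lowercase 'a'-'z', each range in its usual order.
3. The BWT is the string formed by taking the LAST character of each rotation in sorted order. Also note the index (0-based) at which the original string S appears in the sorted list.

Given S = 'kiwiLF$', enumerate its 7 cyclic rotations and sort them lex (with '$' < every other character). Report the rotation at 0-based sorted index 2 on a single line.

All 7 rotations (rotation i = S[i:]+S[:i]):
  rot[0] = kiwiLF$
  rot[1] = iwiLF$k
  rot[2] = wiLF$ki
  rot[3] = iLF$kiw
  rot[4] = LF$kiwi
  rot[5] = F$kiwiL
  rot[6] = $kiwiLF
Sorted (with $ < everything):
  sorted[0] = $kiwiLF
  sorted[1] = F$kiwiL
  sorted[2] = LF$kiwi
  sorted[3] = iLF$kiw
  sorted[4] = iwiLF$k
  sorted[5] = kiwiLF$
  sorted[6] = wiLF$ki
sorted[2] = LF$kiwi

Answer: LF$kiwi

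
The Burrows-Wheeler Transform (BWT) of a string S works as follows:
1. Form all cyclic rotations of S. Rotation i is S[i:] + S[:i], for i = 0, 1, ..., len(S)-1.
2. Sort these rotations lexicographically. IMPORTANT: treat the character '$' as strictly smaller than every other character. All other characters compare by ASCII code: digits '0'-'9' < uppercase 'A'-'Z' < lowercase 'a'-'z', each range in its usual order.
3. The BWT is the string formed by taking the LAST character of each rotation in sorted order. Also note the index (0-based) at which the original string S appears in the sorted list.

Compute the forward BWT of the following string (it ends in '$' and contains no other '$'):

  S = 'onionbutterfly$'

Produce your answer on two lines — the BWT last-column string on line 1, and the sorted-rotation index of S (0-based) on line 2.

All 15 rotations (rotation i = S[i:]+S[:i]):
  rot[0] = onionbutterfly$
  rot[1] = nionbutterfly$o
  rot[2] = ionbutterfly$on
  rot[3] = onbutterfly$oni
  rot[4] = nbutterfly$onio
  rot[5] = butterfly$onion
  rot[6] = utterfly$onionb
  rot[7] = tterfly$onionbu
  rot[8] = terfly$onionbut
  rot[9] = erfly$onionbutt
  rot[10] = rfly$onionbutte
  rot[11] = fly$onionbutter
  rot[12] = ly$onionbutterf
  rot[13] = y$onionbutterfl
  rot[14] = $onionbutterfly
Sorted (with $ < everything):
  sorted[0] = $onionbutterfly  (last char: 'y')
  sorted[1] = butterfly$onion  (last char: 'n')
  sorted[2] = erfly$onionbutt  (last char: 't')
  sorted[3] = fly$onionbutter  (last char: 'r')
  sorted[4] = ionbutterfly$on  (last char: 'n')
  sorted[5] = ly$onionbutterf  (last char: 'f')
  sorted[6] = nbutterfly$onio  (last char: 'o')
  sorted[7] = nionbutterfly$o  (last char: 'o')
  sorted[8] = onbutterfly$oni  (last char: 'i')
  sorted[9] = onionbutterfly$  (last char: '$')
  sorted[10] = rfly$onionbutte  (last char: 'e')
  sorted[11] = terfly$onionbut  (last char: 't')
  sorted[12] = tterfly$onionbu  (last char: 'u')
  sorted[13] = utterfly$onionb  (last char: 'b')
  sorted[14] = y$onionbutterfl  (last char: 'l')
Last column: yntrnfooi$etubl
Original string S is at sorted index 9

Answer: yntrnfooi$etubl
9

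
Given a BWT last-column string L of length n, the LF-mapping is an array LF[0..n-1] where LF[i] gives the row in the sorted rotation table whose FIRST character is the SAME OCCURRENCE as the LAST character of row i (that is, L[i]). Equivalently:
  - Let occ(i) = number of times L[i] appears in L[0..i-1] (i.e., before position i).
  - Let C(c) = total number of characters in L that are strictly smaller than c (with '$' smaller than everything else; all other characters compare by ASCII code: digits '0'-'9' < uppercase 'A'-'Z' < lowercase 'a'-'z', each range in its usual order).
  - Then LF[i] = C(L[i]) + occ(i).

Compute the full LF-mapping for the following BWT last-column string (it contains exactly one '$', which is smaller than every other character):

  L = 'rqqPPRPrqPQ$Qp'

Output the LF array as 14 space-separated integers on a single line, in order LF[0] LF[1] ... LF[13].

Answer: 12 9 10 1 2 7 3 13 11 4 5 0 6 8

Derivation:
Char counts: '$':1, 'P':4, 'Q':2, 'R':1, 'p':1, 'q':3, 'r':2
C (first-col start): C('$')=0, C('P')=1, C('Q')=5, C('R')=7, C('p')=8, C('q')=9, C('r')=12
L[0]='r': occ=0, LF[0]=C('r')+0=12+0=12
L[1]='q': occ=0, LF[1]=C('q')+0=9+0=9
L[2]='q': occ=1, LF[2]=C('q')+1=9+1=10
L[3]='P': occ=0, LF[3]=C('P')+0=1+0=1
L[4]='P': occ=1, LF[4]=C('P')+1=1+1=2
L[5]='R': occ=0, LF[5]=C('R')+0=7+0=7
L[6]='P': occ=2, LF[6]=C('P')+2=1+2=3
L[7]='r': occ=1, LF[7]=C('r')+1=12+1=13
L[8]='q': occ=2, LF[8]=C('q')+2=9+2=11
L[9]='P': occ=3, LF[9]=C('P')+3=1+3=4
L[10]='Q': occ=0, LF[10]=C('Q')+0=5+0=5
L[11]='$': occ=0, LF[11]=C('$')+0=0+0=0
L[12]='Q': occ=1, LF[12]=C('Q')+1=5+1=6
L[13]='p': occ=0, LF[13]=C('p')+0=8+0=8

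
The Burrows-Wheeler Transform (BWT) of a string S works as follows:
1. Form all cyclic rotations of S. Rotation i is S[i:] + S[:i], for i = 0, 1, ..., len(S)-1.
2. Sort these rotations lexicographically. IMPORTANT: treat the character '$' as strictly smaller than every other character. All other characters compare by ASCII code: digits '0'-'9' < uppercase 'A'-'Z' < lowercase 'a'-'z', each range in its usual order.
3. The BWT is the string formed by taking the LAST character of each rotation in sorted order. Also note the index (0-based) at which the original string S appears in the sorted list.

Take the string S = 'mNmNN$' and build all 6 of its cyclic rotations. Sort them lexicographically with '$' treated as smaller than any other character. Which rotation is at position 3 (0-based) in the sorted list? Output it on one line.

All 6 rotations (rotation i = S[i:]+S[:i]):
  rot[0] = mNmNN$
  rot[1] = NmNN$m
  rot[2] = mNN$mN
  rot[3] = NN$mNm
  rot[4] = N$mNmN
  rot[5] = $mNmNN
Sorted (with $ < everything):
  sorted[0] = $mNmNN
  sorted[1] = N$mNmN
  sorted[2] = NN$mNm
  sorted[3] = NmNN$m
  sorted[4] = mNN$mN
  sorted[5] = mNmNN$
sorted[3] = NmNN$m

Answer: NmNN$m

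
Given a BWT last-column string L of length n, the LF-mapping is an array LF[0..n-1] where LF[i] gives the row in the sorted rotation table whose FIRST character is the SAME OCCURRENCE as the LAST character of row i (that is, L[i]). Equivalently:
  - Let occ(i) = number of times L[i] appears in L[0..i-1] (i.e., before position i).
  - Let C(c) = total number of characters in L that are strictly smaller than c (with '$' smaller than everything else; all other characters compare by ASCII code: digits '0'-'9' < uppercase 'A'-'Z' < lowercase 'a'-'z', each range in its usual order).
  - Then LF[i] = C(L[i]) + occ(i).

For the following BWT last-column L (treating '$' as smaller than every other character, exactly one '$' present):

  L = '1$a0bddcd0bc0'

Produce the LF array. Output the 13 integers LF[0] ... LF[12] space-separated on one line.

Char counts: '$':1, '0':3, '1':1, 'a':1, 'b':2, 'c':2, 'd':3
C (first-col start): C('$')=0, C('0')=1, C('1')=4, C('a')=5, C('b')=6, C('c')=8, C('d')=10
L[0]='1': occ=0, LF[0]=C('1')+0=4+0=4
L[1]='$': occ=0, LF[1]=C('$')+0=0+0=0
L[2]='a': occ=0, LF[2]=C('a')+0=5+0=5
L[3]='0': occ=0, LF[3]=C('0')+0=1+0=1
L[4]='b': occ=0, LF[4]=C('b')+0=6+0=6
L[5]='d': occ=0, LF[5]=C('d')+0=10+0=10
L[6]='d': occ=1, LF[6]=C('d')+1=10+1=11
L[7]='c': occ=0, LF[7]=C('c')+0=8+0=8
L[8]='d': occ=2, LF[8]=C('d')+2=10+2=12
L[9]='0': occ=1, LF[9]=C('0')+1=1+1=2
L[10]='b': occ=1, LF[10]=C('b')+1=6+1=7
L[11]='c': occ=1, LF[11]=C('c')+1=8+1=9
L[12]='0': occ=2, LF[12]=C('0')+2=1+2=3

Answer: 4 0 5 1 6 10 11 8 12 2 7 9 3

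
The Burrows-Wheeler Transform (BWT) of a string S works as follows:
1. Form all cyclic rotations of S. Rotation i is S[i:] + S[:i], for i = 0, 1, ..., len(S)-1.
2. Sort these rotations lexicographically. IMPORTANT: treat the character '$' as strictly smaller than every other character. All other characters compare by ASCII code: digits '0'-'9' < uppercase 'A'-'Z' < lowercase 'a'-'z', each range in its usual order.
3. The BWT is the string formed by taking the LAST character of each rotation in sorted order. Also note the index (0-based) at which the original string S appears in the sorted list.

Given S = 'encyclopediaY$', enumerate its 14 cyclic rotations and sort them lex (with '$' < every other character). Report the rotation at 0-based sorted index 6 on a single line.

Answer: ediaY$encyclop

Derivation:
All 14 rotations (rotation i = S[i:]+S[:i]):
  rot[0] = encyclopediaY$
  rot[1] = ncyclopediaY$e
  rot[2] = cyclopediaY$en
  rot[3] = yclopediaY$enc
  rot[4] = clopediaY$ency
  rot[5] = lopediaY$encyc
  rot[6] = opediaY$encycl
  rot[7] = pediaY$encyclo
  rot[8] = ediaY$encyclop
  rot[9] = diaY$encyclope
  rot[10] = iaY$encycloped
  rot[11] = aY$encyclopedi
  rot[12] = Y$encyclopedia
  rot[13] = $encyclopediaY
Sorted (with $ < everything):
  sorted[0] = $encyclopediaY
  sorted[1] = Y$encyclopedia
  sorted[2] = aY$encyclopedi
  sorted[3] = clopediaY$ency
  sorted[4] = cyclopediaY$en
  sorted[5] = diaY$encyclope
  sorted[6] = ediaY$encyclop
  sorted[7] = encyclopediaY$
  sorted[8] = iaY$encycloped
  sorted[9] = lopediaY$encyc
  sorted[10] = ncyclopediaY$e
  sorted[11] = opediaY$encycl
  sorted[12] = pediaY$encyclo
  sorted[13] = yclopediaY$enc
sorted[6] = ediaY$encyclop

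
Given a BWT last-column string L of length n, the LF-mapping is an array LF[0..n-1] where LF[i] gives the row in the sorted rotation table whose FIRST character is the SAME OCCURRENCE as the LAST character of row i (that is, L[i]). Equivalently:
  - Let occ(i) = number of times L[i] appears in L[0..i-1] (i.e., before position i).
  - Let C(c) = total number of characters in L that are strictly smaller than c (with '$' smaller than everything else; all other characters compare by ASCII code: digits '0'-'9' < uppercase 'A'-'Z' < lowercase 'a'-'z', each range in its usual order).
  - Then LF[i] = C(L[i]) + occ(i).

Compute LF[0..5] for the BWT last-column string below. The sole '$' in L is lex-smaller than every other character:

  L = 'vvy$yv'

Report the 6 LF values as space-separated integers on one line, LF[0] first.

Char counts: '$':1, 'v':3, 'y':2
C (first-col start): C('$')=0, C('v')=1, C('y')=4
L[0]='v': occ=0, LF[0]=C('v')+0=1+0=1
L[1]='v': occ=1, LF[1]=C('v')+1=1+1=2
L[2]='y': occ=0, LF[2]=C('y')+0=4+0=4
L[3]='$': occ=0, LF[3]=C('$')+0=0+0=0
L[4]='y': occ=1, LF[4]=C('y')+1=4+1=5
L[5]='v': occ=2, LF[5]=C('v')+2=1+2=3

Answer: 1 2 4 0 5 3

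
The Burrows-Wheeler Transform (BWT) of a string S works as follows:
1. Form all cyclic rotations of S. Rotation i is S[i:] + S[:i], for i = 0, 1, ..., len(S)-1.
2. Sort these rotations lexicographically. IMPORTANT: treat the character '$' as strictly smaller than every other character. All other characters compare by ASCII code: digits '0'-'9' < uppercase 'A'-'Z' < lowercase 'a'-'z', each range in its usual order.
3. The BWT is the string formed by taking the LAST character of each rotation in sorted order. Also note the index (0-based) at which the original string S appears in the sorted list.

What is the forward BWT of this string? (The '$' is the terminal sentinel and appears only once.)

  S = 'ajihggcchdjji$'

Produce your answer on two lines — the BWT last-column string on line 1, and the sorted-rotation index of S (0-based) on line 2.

All 14 rotations (rotation i = S[i:]+S[:i]):
  rot[0] = ajihggcchdjji$
  rot[1] = jihggcchdjji$a
  rot[2] = ihggcchdjji$aj
  rot[3] = hggcchdjji$aji
  rot[4] = ggcchdjji$ajih
  rot[5] = gcchdjji$ajihg
  rot[6] = cchdjji$ajihgg
  rot[7] = chdjji$ajihggc
  rot[8] = hdjji$ajihggcc
  rot[9] = djji$ajihggcch
  rot[10] = jji$ajihggcchd
  rot[11] = ji$ajihggcchdj
  rot[12] = i$ajihggcchdjj
  rot[13] = $ajihggcchdjji
Sorted (with $ < everything):
  sorted[0] = $ajihggcchdjji  (last char: 'i')
  sorted[1] = ajihggcchdjji$  (last char: '$')
  sorted[2] = cchdjji$ajihgg  (last char: 'g')
  sorted[3] = chdjji$ajihggc  (last char: 'c')
  sorted[4] = djji$ajihggcch  (last char: 'h')
  sorted[5] = gcchdjji$ajihg  (last char: 'g')
  sorted[6] = ggcchdjji$ajih  (last char: 'h')
  sorted[7] = hdjji$ajihggcc  (last char: 'c')
  sorted[8] = hggcchdjji$aji  (last char: 'i')
  sorted[9] = i$ajihggcchdjj  (last char: 'j')
  sorted[10] = ihggcchdjji$aj  (last char: 'j')
  sorted[11] = ji$ajihggcchdj  (last char: 'j')
  sorted[12] = jihggcchdjji$a  (last char: 'a')
  sorted[13] = jji$ajihggcchd  (last char: 'd')
Last column: i$gchghcijjjad
Original string S is at sorted index 1

Answer: i$gchghcijjjad
1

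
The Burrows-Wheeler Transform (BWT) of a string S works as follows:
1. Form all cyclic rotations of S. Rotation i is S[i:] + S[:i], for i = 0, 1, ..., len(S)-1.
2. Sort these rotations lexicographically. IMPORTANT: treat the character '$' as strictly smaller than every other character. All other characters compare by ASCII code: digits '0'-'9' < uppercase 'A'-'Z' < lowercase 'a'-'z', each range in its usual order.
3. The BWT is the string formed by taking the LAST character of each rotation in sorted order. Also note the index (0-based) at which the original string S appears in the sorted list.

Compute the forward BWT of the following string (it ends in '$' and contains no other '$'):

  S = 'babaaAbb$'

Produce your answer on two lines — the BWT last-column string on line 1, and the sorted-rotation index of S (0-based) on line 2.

Answer: baabbba$A
7

Derivation:
All 9 rotations (rotation i = S[i:]+S[:i]):
  rot[0] = babaaAbb$
  rot[1] = abaaAbb$b
  rot[2] = baaAbb$ba
  rot[3] = aaAbb$bab
  rot[4] = aAbb$baba
  rot[5] = Abb$babaa
  rot[6] = bb$babaaA
  rot[7] = b$babaaAb
  rot[8] = $babaaAbb
Sorted (with $ < everything):
  sorted[0] = $babaaAbb  (last char: 'b')
  sorted[1] = Abb$babaa  (last char: 'a')
  sorted[2] = aAbb$baba  (last char: 'a')
  sorted[3] = aaAbb$bab  (last char: 'b')
  sorted[4] = abaaAbb$b  (last char: 'b')
  sorted[5] = b$babaaAb  (last char: 'b')
  sorted[6] = baaAbb$ba  (last char: 'a')
  sorted[7] = babaaAbb$  (last char: '$')
  sorted[8] = bb$babaaA  (last char: 'A')
Last column: baabbba$A
Original string S is at sorted index 7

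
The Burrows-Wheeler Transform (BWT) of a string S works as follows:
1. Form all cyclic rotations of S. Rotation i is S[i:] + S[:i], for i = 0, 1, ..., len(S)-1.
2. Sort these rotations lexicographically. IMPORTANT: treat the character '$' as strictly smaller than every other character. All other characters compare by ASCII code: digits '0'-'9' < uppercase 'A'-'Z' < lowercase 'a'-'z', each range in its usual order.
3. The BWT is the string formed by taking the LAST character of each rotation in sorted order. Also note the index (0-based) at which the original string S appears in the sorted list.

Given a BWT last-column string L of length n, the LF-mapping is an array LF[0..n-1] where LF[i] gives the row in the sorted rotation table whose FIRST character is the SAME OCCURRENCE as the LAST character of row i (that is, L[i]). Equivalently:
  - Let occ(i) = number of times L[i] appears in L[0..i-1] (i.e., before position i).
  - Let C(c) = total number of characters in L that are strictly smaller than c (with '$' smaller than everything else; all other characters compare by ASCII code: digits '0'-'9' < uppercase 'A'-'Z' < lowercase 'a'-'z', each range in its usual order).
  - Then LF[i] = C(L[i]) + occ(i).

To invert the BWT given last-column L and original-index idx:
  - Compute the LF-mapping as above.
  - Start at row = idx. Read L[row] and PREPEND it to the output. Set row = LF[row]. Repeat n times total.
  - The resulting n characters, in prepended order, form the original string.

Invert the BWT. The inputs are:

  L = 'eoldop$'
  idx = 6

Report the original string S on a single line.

LF mapping: 2 4 3 1 5 6 0
Walk LF starting at row 6, prepending L[row]:
  step 1: row=6, L[6]='$', prepend. Next row=LF[6]=0
  step 2: row=0, L[0]='e', prepend. Next row=LF[0]=2
  step 3: row=2, L[2]='l', prepend. Next row=LF[2]=3
  step 4: row=3, L[3]='d', prepend. Next row=LF[3]=1
  step 5: row=1, L[1]='o', prepend. Next row=LF[1]=4
  step 6: row=4, L[4]='o', prepend. Next row=LF[4]=5
  step 7: row=5, L[5]='p', prepend. Next row=LF[5]=6
Reversed output: poodle$

Answer: poodle$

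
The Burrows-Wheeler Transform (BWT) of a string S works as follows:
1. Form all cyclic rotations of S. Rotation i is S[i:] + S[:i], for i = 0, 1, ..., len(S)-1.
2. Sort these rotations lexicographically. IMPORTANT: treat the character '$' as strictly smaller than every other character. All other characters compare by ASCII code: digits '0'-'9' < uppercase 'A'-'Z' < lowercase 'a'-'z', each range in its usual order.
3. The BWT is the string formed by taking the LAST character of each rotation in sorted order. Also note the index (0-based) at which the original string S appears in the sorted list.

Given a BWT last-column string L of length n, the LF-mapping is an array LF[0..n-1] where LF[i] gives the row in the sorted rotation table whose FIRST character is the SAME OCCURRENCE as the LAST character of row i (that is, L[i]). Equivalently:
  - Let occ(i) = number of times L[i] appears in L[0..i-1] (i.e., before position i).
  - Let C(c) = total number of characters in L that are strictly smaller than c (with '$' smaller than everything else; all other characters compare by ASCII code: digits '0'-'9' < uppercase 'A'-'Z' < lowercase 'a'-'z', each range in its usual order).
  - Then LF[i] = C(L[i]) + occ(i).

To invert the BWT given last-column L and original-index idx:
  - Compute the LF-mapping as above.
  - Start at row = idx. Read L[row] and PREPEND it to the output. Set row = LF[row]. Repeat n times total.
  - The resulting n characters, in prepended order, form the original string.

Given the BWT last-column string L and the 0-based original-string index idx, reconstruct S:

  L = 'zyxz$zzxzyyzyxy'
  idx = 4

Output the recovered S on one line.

LF mapping: 9 4 1 10 0 11 12 2 13 5 6 14 7 3 8
Walk LF starting at row 4, prepending L[row]:
  step 1: row=4, L[4]='$', prepend. Next row=LF[4]=0
  step 2: row=0, L[0]='z', prepend. Next row=LF[0]=9
  step 3: row=9, L[9]='y', prepend. Next row=LF[9]=5
  step 4: row=5, L[5]='z', prepend. Next row=LF[5]=11
  step 5: row=11, L[11]='z', prepend. Next row=LF[11]=14
  step 6: row=14, L[14]='y', prepend. Next row=LF[14]=8
  step 7: row=8, L[8]='z', prepend. Next row=LF[8]=13
  step 8: row=13, L[13]='x', prepend. Next row=LF[13]=3
  step 9: row=3, L[3]='z', prepend. Next row=LF[3]=10
  step 10: row=10, L[10]='y', prepend. Next row=LF[10]=6
  step 11: row=6, L[6]='z', prepend. Next row=LF[6]=12
  step 12: row=12, L[12]='y', prepend. Next row=LF[12]=7
  step 13: row=7, L[7]='x', prepend. Next row=LF[7]=2
  step 14: row=2, L[2]='x', prepend. Next row=LF[2]=1
  step 15: row=1, L[1]='y', prepend. Next row=LF[1]=4
Reversed output: yxxyzyzxzyzzyz$

Answer: yxxyzyzxzyzzyz$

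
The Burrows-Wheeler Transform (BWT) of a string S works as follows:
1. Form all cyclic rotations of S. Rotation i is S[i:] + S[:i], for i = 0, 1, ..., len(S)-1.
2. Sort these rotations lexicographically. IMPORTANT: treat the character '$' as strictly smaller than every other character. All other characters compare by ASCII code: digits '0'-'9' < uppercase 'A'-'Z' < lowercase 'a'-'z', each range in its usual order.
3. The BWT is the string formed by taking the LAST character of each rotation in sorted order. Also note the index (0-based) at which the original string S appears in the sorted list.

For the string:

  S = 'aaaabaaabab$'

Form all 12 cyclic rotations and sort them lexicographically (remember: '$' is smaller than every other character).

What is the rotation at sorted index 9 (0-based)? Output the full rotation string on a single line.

All 12 rotations (rotation i = S[i:]+S[:i]):
  rot[0] = aaaabaaabab$
  rot[1] = aaabaaabab$a
  rot[2] = aabaaabab$aa
  rot[3] = abaaabab$aaa
  rot[4] = baaabab$aaaa
  rot[5] = aaabab$aaaab
  rot[6] = aabab$aaaaba
  rot[7] = abab$aaaabaa
  rot[8] = bab$aaaabaaa
  rot[9] = ab$aaaabaaab
  rot[10] = b$aaaabaaaba
  rot[11] = $aaaabaaabab
Sorted (with $ < everything):
  sorted[0] = $aaaabaaabab
  sorted[1] = aaaabaaabab$
  sorted[2] = aaabaaabab$a
  sorted[3] = aaabab$aaaab
  sorted[4] = aabaaabab$aa
  sorted[5] = aabab$aaaaba
  sorted[6] = ab$aaaabaaab
  sorted[7] = abaaabab$aaa
  sorted[8] = abab$aaaabaa
  sorted[9] = b$aaaabaaaba
  sorted[10] = baaabab$aaaa
  sorted[11] = bab$aaaabaaa
sorted[9] = b$aaaabaaaba

Answer: b$aaaabaaaba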